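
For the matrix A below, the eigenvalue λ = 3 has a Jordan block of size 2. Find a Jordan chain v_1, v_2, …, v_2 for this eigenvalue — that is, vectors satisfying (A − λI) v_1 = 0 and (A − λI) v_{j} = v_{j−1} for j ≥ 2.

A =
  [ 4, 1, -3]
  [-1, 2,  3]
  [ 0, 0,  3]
A Jordan chain for λ = 3 of length 2:
v_1 = (1, -1, 0)ᵀ
v_2 = (1, 0, 0)ᵀ

Let N = A − (3)·I. We want v_2 with N^2 v_2 = 0 but N^1 v_2 ≠ 0; then v_{j-1} := N · v_j for j = 2, …, 2.

Pick v_2 = (1, 0, 0)ᵀ.
Then v_1 = N · v_2 = (1, -1, 0)ᵀ.

Sanity check: (A − (3)·I) v_1 = (0, 0, 0)ᵀ = 0. ✓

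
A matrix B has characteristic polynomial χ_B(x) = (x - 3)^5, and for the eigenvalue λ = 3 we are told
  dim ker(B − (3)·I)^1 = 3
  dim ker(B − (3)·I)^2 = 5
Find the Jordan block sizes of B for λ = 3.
Block sizes for λ = 3: [2, 2, 1]

From the dimensions of kernels of powers, the number of Jordan blocks of size at least j is d_j − d_{j−1} where d_j = dim ker(N^j) (with d_0 = 0). Computing the differences gives [3, 2].
The number of blocks of size exactly k is (#blocks of size ≥ k) − (#blocks of size ≥ k + 1), so the partition is: 1 block(s) of size 1, 2 block(s) of size 2.
In nonincreasing order the block sizes are [2, 2, 1].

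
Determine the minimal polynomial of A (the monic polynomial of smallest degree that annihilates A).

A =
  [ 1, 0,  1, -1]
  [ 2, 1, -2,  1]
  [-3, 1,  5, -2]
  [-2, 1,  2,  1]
x^2 - 4*x + 4

The characteristic polynomial is χ_A(x) = (x - 2)^4, so the eigenvalues are known. The minimal polynomial is
  m_A(x) = Π_λ (x − λ)^{k_λ}
where k_λ is the size of the *largest* Jordan block for λ (equivalently, the smallest k with (A − λI)^k v = 0 for every generalised eigenvector v of λ).

  λ = 2: largest Jordan block has size 2, contributing (x − 2)^2

So m_A(x) = (x - 2)^2 = x^2 - 4*x + 4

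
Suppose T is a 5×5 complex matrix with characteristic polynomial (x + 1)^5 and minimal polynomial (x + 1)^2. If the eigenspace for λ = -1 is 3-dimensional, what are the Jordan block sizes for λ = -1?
Block sizes for λ = -1: [2, 2, 1]

Step 1 — from the characteristic polynomial, algebraic multiplicity of λ = -1 is 5. From dim ker(T − (-1)·I) = 3, there are exactly 3 Jordan blocks for λ = -1.
Step 2 — from the minimal polynomial, the factor (x + 1)^2 tells us the largest block for λ = -1 has size 2.
Step 3 — with total size 5, 3 blocks, and largest block 2, the block sizes (in nonincreasing order) are [2, 2, 1].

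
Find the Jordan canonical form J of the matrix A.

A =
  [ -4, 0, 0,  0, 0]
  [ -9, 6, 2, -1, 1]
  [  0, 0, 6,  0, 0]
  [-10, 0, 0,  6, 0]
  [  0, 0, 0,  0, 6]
J_1(-4) ⊕ J_2(6) ⊕ J_1(6) ⊕ J_1(6)

The characteristic polynomial is
  det(x·I − A) = x^5 - 20*x^4 + 120*x^3 - 2160*x + 5184 = (x - 6)^4*(x + 4)

Eigenvalues and multiplicities (the geometric multiplicity of λ is n − rank(A − λI), which equals the number of Jordan blocks for λ):
  λ = -4: algebraic multiplicity = 1, geometric multiplicity = 1
  λ = 6: algebraic multiplicity = 4, geometric multiplicity = 3

Determining the block sizes for each eigenvalue:
  λ = -4: one block (gm = 1), so the single block has size am = 1 → block sizes [1]
  λ = 6: 3 blocks summing to 4 forces exactly one block of size 2 and the rest size 1 → block sizes [2, 1, 1]

Assembling the blocks gives a Jordan form
J =
  [-4, 0, 0, 0, 0]
  [ 0, 6, 1, 0, 0]
  [ 0, 0, 6, 0, 0]
  [ 0, 0, 0, 6, 0]
  [ 0, 0, 0, 0, 6]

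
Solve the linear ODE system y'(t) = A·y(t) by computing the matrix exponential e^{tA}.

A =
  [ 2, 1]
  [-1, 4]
e^{tA} =
  [-t*exp(3*t) + exp(3*t), t*exp(3*t)]
  [-t*exp(3*t), t*exp(3*t) + exp(3*t)]

Strategy: write A = P · J · P⁻¹ where J is a Jordan canonical form, so e^{tA} = P · e^{tJ} · P⁻¹, and e^{tJ} can be computed block-by-block.

A has Jordan form
J =
  [3, 1]
  [0, 3]
(up to reordering of blocks).

Per-block formulas:
  For a 2×2 Jordan block J_2(3): exp(t · J_2(3)) = e^(3t)·(I + t·N), where N is the 2×2 nilpotent shift.

After assembling e^{tJ} and conjugating by P, we get:

e^{tA} =
  [-t*exp(3*t) + exp(3*t), t*exp(3*t)]
  [-t*exp(3*t), t*exp(3*t) + exp(3*t)]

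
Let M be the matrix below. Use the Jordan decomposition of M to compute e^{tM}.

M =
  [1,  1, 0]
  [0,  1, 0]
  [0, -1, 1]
e^{tM} =
  [exp(t), t*exp(t), 0]
  [0, exp(t), 0]
  [0, -t*exp(t), exp(t)]

Strategy: write M = P · J · P⁻¹ where J is a Jordan canonical form, so e^{tM} = P · e^{tJ} · P⁻¹, and e^{tJ} can be computed block-by-block.

M has Jordan form
J =
  [1, 1, 0]
  [0, 1, 0]
  [0, 0, 1]
(up to reordering of blocks).

Per-block formulas:
  For a 1×1 block at λ = 1: exp(t · [1]) = [e^(1t)].
  For a 2×2 Jordan block J_2(1): exp(t · J_2(1)) = e^(1t)·(I + t·N), where N is the 2×2 nilpotent shift.

After assembling e^{tJ} and conjugating by P, we get:

e^{tM} =
  [exp(t), t*exp(t), 0]
  [0, exp(t), 0]
  [0, -t*exp(t), exp(t)]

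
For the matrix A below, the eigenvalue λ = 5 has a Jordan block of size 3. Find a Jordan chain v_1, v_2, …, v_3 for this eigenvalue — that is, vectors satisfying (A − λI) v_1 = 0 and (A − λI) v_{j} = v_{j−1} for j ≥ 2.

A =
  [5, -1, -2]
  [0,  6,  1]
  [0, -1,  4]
A Jordan chain for λ = 5 of length 3:
v_1 = (1, 0, 0)ᵀ
v_2 = (-1, 1, -1)ᵀ
v_3 = (0, 1, 0)ᵀ

Let N = A − (5)·I. We want v_3 with N^3 v_3 = 0 but N^2 v_3 ≠ 0; then v_{j-1} := N · v_j for j = 3, …, 2.

Pick v_3 = (0, 1, 0)ᵀ.
Then v_2 = N · v_3 = (-1, 1, -1)ᵀ.
Then v_1 = N · v_2 = (1, 0, 0)ᵀ.

Sanity check: (A − (5)·I) v_1 = (0, 0, 0)ᵀ = 0. ✓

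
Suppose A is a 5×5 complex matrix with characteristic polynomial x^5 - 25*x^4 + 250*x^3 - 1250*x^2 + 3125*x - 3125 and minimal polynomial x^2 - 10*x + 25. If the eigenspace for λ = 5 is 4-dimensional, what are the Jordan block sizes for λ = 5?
Block sizes for λ = 5: [2, 1, 1, 1]

Step 1 — from the characteristic polynomial, algebraic multiplicity of λ = 5 is 5. From dim ker(A − (5)·I) = 4, there are exactly 4 Jordan blocks for λ = 5.
Step 2 — from the minimal polynomial, the factor (x − 5)^2 tells us the largest block for λ = 5 has size 2.
Step 3 — with total size 5, 4 blocks, and largest block 2, the block sizes (in nonincreasing order) are [2, 1, 1, 1].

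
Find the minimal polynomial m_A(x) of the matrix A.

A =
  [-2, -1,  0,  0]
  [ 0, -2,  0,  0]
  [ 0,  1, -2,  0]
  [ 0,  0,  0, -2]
x^2 + 4*x + 4

The characteristic polynomial is χ_A(x) = (x + 2)^4, so the eigenvalues are known. The minimal polynomial is
  m_A(x) = Π_λ (x − λ)^{k_λ}
where k_λ is the size of the *largest* Jordan block for λ (equivalently, the smallest k with (A − λI)^k v = 0 for every generalised eigenvector v of λ).

  λ = -2: largest Jordan block has size 2, contributing (x + 2)^2

So m_A(x) = (x + 2)^2 = x^2 + 4*x + 4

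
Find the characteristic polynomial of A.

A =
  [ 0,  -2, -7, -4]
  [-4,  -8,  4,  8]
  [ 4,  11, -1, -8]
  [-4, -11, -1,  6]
x^4 + 3*x^3 - 6*x^2 - 28*x - 24

Expanding det(x·I − A) (e.g. by cofactor expansion or by noting that A is similar to its Jordan form J, which has the same characteristic polynomial as A) gives
  χ_A(x) = x^4 + 3*x^3 - 6*x^2 - 28*x - 24
which factors as (x - 3)*(x + 2)^3. The eigenvalues (with algebraic multiplicities) are λ = -2 with multiplicity 3, λ = 3 with multiplicity 1.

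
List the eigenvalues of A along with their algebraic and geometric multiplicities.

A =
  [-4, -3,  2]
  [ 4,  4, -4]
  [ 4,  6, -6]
λ = -2: alg = 3, geom = 2

Step 1 — factor the characteristic polynomial to read off the algebraic multiplicities:
  χ_A(x) = (x + 2)^3

Step 2 — compute geometric multiplicities via the rank-nullity identity g(λ) = n − rank(A − λI):
  rank(A − (-2)·I) = 1, so dim ker(A − (-2)·I) = n − 1 = 2

Summary:
  λ = -2: algebraic multiplicity = 3, geometric multiplicity = 2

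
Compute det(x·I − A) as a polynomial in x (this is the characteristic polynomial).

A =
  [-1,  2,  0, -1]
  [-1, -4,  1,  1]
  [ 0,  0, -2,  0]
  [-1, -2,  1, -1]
x^4 + 8*x^3 + 24*x^2 + 32*x + 16

Expanding det(x·I − A) (e.g. by cofactor expansion or by noting that A is similar to its Jordan form J, which has the same characteristic polynomial as A) gives
  χ_A(x) = x^4 + 8*x^3 + 24*x^2 + 32*x + 16
which factors as (x + 2)^4. The eigenvalues (with algebraic multiplicities) are λ = -2 with multiplicity 4.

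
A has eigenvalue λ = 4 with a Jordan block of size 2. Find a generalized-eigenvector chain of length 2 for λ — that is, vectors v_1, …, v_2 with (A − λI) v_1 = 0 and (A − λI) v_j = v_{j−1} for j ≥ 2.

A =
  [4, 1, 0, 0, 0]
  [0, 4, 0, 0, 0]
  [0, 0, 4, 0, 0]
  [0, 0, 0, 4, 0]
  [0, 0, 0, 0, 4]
A Jordan chain for λ = 4 of length 2:
v_1 = (1, 0, 0, 0, 0)ᵀ
v_2 = (0, 1, 0, 0, 0)ᵀ

Let N = A − (4)·I. We want v_2 with N^2 v_2 = 0 but N^1 v_2 ≠ 0; then v_{j-1} := N · v_j for j = 2, …, 2.

Pick v_2 = (0, 1, 0, 0, 0)ᵀ.
Then v_1 = N · v_2 = (1, 0, 0, 0, 0)ᵀ.

Sanity check: (A − (4)·I) v_1 = (0, 0, 0, 0, 0)ᵀ = 0. ✓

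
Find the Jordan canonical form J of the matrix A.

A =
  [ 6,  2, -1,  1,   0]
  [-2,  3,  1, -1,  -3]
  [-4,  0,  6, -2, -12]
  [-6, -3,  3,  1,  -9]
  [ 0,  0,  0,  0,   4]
J_3(4) ⊕ J_1(4) ⊕ J_1(4)

The characteristic polynomial is
  det(x·I − A) = x^5 - 20*x^4 + 160*x^3 - 640*x^2 + 1280*x - 1024 = (x - 4)^5

Eigenvalues and multiplicities (the geometric multiplicity of λ is n − rank(A − λI), which equals the number of Jordan blocks for λ):
  λ = 4: algebraic multiplicity = 5, geometric multiplicity = 3

Determining the block sizes for each eigenvalue:
  λ = 4: with am = 5 and gm = 3, the partition is not yet determined (e.g. several partitions of 5 into 3 parts exist). Let N = A − (4)·I. Computing rank(N^1) = 2, rank(N^2) = 1, rank(N^3) = 0; the number of blocks of size ≥ j is rank(N^{j−1}) − rank(N^j), giving [3, 1, 1]. So we have 1 block(s) of size 3, 2 block(s) of size 1 → block sizes [3, 1, 1]

Assembling the blocks gives a Jordan form
J =
  [4, 1, 0, 0, 0]
  [0, 4, 1, 0, 0]
  [0, 0, 4, 0, 0]
  [0, 0, 0, 4, 0]
  [0, 0, 0, 0, 4]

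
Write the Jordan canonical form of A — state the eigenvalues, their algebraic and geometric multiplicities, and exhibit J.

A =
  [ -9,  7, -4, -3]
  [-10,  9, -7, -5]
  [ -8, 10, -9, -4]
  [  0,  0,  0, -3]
J_3(-3) ⊕ J_1(-3)

The characteristic polynomial is
  det(x·I − A) = x^4 + 12*x^3 + 54*x^2 + 108*x + 81 = (x + 3)^4

Eigenvalues and multiplicities (the geometric multiplicity of λ is n − rank(A − λI), which equals the number of Jordan blocks for λ):
  λ = -3: algebraic multiplicity = 4, geometric multiplicity = 2

Determining the block sizes for each eigenvalue:
  λ = -3: with am = 4 and gm = 2, the partition is not yet determined (e.g. several partitions of 4 into 2 parts exist). Let N = A − (-3)·I. Computing rank(N^1) = 2, rank(N^2) = 1, rank(N^3) = 0; the number of blocks of size ≥ j is rank(N^{j−1}) − rank(N^j), giving [2, 1, 1]. So we have 1 block(s) of size 3, 1 block(s) of size 1 → block sizes [3, 1]

Assembling the blocks gives a Jordan form
J =
  [-3,  1,  0,  0]
  [ 0, -3,  1,  0]
  [ 0,  0, -3,  0]
  [ 0,  0,  0, -3]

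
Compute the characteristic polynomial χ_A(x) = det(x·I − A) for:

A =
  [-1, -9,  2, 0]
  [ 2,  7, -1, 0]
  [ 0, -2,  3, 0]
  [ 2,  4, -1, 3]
x^4 - 12*x^3 + 54*x^2 - 108*x + 81

Expanding det(x·I − A) (e.g. by cofactor expansion or by noting that A is similar to its Jordan form J, which has the same characteristic polynomial as A) gives
  χ_A(x) = x^4 - 12*x^3 + 54*x^2 - 108*x + 81
which factors as (x - 3)^4. The eigenvalues (with algebraic multiplicities) are λ = 3 with multiplicity 4.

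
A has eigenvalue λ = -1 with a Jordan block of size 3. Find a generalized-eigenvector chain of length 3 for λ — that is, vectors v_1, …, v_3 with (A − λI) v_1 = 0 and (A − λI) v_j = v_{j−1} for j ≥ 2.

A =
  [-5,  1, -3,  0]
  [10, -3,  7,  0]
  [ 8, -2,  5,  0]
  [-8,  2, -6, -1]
A Jordan chain for λ = -1 of length 3:
v_1 = (2, -4, -4, 4)ᵀ
v_2 = (-4, 10, 8, -8)ᵀ
v_3 = (1, 0, 0, 0)ᵀ

Let N = A − (-1)·I. We want v_3 with N^3 v_3 = 0 but N^2 v_3 ≠ 0; then v_{j-1} := N · v_j for j = 3, …, 2.

Pick v_3 = (1, 0, 0, 0)ᵀ.
Then v_2 = N · v_3 = (-4, 10, 8, -8)ᵀ.
Then v_1 = N · v_2 = (2, -4, -4, 4)ᵀ.

Sanity check: (A − (-1)·I) v_1 = (0, 0, 0, 0)ᵀ = 0. ✓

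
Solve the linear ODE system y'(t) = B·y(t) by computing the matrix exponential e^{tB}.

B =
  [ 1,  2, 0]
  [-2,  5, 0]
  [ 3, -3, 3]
e^{tB} =
  [-2*t*exp(3*t) + exp(3*t), 2*t*exp(3*t), 0]
  [-2*t*exp(3*t), 2*t*exp(3*t) + exp(3*t), 0]
  [3*t*exp(3*t), -3*t*exp(3*t), exp(3*t)]

Strategy: write B = P · J · P⁻¹ where J is a Jordan canonical form, so e^{tB} = P · e^{tJ} · P⁻¹, and e^{tJ} can be computed block-by-block.

B has Jordan form
J =
  [3, 1, 0]
  [0, 3, 0]
  [0, 0, 3]
(up to reordering of blocks).

Per-block formulas:
  For a 2×2 Jordan block J_2(3): exp(t · J_2(3)) = e^(3t)·(I + t·N), where N is the 2×2 nilpotent shift.
  For a 1×1 block at λ = 3: exp(t · [3]) = [e^(3t)].

After assembling e^{tJ} and conjugating by P, we get:

e^{tB} =
  [-2*t*exp(3*t) + exp(3*t), 2*t*exp(3*t), 0]
  [-2*t*exp(3*t), 2*t*exp(3*t) + exp(3*t), 0]
  [3*t*exp(3*t), -3*t*exp(3*t), exp(3*t)]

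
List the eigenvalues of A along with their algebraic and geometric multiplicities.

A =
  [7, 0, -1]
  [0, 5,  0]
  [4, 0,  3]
λ = 5: alg = 3, geom = 2

Step 1 — factor the characteristic polynomial to read off the algebraic multiplicities:
  χ_A(x) = (x - 5)^3

Step 2 — compute geometric multiplicities via the rank-nullity identity g(λ) = n − rank(A − λI):
  rank(A − (5)·I) = 1, so dim ker(A − (5)·I) = n − 1 = 2

Summary:
  λ = 5: algebraic multiplicity = 3, geometric multiplicity = 2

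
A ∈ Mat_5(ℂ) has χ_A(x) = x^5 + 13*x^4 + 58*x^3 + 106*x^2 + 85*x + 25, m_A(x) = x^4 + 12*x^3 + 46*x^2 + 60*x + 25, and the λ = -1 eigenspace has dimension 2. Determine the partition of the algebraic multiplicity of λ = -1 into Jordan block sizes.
Block sizes for λ = -1: [2, 1]

Step 1 — from the characteristic polynomial, algebraic multiplicity of λ = -1 is 3. From dim ker(A − (-1)·I) = 2, there are exactly 2 Jordan blocks for λ = -1.
Step 2 — from the minimal polynomial, the factor (x + 1)^2 tells us the largest block for λ = -1 has size 2.
Step 3 — with total size 3, 2 blocks, and largest block 2, the block sizes (in nonincreasing order) are [2, 1].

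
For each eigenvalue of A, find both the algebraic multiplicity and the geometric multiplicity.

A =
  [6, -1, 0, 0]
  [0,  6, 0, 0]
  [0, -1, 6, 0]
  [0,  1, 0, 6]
λ = 6: alg = 4, geom = 3

Step 1 — factor the characteristic polynomial to read off the algebraic multiplicities:
  χ_A(x) = (x - 6)^4

Step 2 — compute geometric multiplicities via the rank-nullity identity g(λ) = n − rank(A − λI):
  rank(A − (6)·I) = 1, so dim ker(A − (6)·I) = n − 1 = 3

Summary:
  λ = 6: algebraic multiplicity = 4, geometric multiplicity = 3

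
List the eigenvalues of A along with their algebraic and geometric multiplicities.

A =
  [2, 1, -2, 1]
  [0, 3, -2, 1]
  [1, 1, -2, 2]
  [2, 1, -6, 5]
λ = 2: alg = 4, geom = 2

Step 1 — factor the characteristic polynomial to read off the algebraic multiplicities:
  χ_A(x) = (x - 2)^4

Step 2 — compute geometric multiplicities via the rank-nullity identity g(λ) = n − rank(A − λI):
  rank(A − (2)·I) = 2, so dim ker(A − (2)·I) = n − 2 = 2

Summary:
  λ = 2: algebraic multiplicity = 4, geometric multiplicity = 2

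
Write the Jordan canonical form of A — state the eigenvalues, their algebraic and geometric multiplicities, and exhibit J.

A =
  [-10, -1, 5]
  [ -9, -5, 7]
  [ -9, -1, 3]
J_3(-4)

The characteristic polynomial is
  det(x·I − A) = x^3 + 12*x^2 + 48*x + 64 = (x + 4)^3

Eigenvalues and multiplicities (the geometric multiplicity of λ is n − rank(A − λI), which equals the number of Jordan blocks for λ):
  λ = -4: algebraic multiplicity = 3, geometric multiplicity = 1

Determining the block sizes for each eigenvalue:
  λ = -4: one block (gm = 1), so the single block has size am = 3 → block sizes [3]

Assembling the blocks gives a Jordan form
J =
  [-4,  1,  0]
  [ 0, -4,  1]
  [ 0,  0, -4]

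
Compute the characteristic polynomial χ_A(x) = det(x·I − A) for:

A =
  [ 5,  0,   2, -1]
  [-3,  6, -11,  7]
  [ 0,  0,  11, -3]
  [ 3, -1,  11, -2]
x^4 - 20*x^3 + 150*x^2 - 500*x + 625

Expanding det(x·I − A) (e.g. by cofactor expansion or by noting that A is similar to its Jordan form J, which has the same characteristic polynomial as A) gives
  χ_A(x) = x^4 - 20*x^3 + 150*x^2 - 500*x + 625
which factors as (x - 5)^4. The eigenvalues (with algebraic multiplicities) are λ = 5 with multiplicity 4.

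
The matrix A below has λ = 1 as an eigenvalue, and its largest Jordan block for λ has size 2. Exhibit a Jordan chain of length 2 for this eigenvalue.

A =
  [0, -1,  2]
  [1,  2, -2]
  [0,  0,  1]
A Jordan chain for λ = 1 of length 2:
v_1 = (-1, 1, 0)ᵀ
v_2 = (1, 0, 0)ᵀ

Let N = A − (1)·I. We want v_2 with N^2 v_2 = 0 but N^1 v_2 ≠ 0; then v_{j-1} := N · v_j for j = 2, …, 2.

Pick v_2 = (1, 0, 0)ᵀ.
Then v_1 = N · v_2 = (-1, 1, 0)ᵀ.

Sanity check: (A − (1)·I) v_1 = (0, 0, 0)ᵀ = 0. ✓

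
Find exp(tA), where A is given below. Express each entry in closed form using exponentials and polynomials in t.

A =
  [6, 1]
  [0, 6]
e^{tA} =
  [exp(6*t), t*exp(6*t)]
  [0, exp(6*t)]

Strategy: write A = P · J · P⁻¹ where J is a Jordan canonical form, so e^{tA} = P · e^{tJ} · P⁻¹, and e^{tJ} can be computed block-by-block.

A has Jordan form
J =
  [6, 1]
  [0, 6]
(up to reordering of blocks).

Per-block formulas:
  For a 2×2 Jordan block J_2(6): exp(t · J_2(6)) = e^(6t)·(I + t·N), where N is the 2×2 nilpotent shift.

After assembling e^{tJ} and conjugating by P, we get:

e^{tA} =
  [exp(6*t), t*exp(6*t)]
  [0, exp(6*t)]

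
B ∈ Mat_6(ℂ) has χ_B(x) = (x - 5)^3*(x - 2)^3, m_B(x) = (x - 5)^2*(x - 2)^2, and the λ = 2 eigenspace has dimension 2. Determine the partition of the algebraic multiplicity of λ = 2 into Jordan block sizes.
Block sizes for λ = 2: [2, 1]

Step 1 — from the characteristic polynomial, algebraic multiplicity of λ = 2 is 3. From dim ker(B − (2)·I) = 2, there are exactly 2 Jordan blocks for λ = 2.
Step 2 — from the minimal polynomial, the factor (x − 2)^2 tells us the largest block for λ = 2 has size 2.
Step 3 — with total size 3, 2 blocks, and largest block 2, the block sizes (in nonincreasing order) are [2, 1].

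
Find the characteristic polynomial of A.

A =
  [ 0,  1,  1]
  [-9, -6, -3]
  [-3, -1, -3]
x^3 + 9*x^2 + 27*x + 27

Expanding det(x·I − A) (e.g. by cofactor expansion or by noting that A is similar to its Jordan form J, which has the same characteristic polynomial as A) gives
  χ_A(x) = x^3 + 9*x^2 + 27*x + 27
which factors as (x + 3)^3. The eigenvalues (with algebraic multiplicities) are λ = -3 with multiplicity 3.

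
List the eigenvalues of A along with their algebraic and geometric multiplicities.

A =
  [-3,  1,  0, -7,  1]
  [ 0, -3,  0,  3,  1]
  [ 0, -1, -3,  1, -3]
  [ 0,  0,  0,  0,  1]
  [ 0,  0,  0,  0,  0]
λ = -3: alg = 3, geom = 2; λ = 0: alg = 2, geom = 1

Step 1 — factor the characteristic polynomial to read off the algebraic multiplicities:
  χ_A(x) = x^2*(x + 3)^3

Step 2 — compute geometric multiplicities via the rank-nullity identity g(λ) = n − rank(A − λI):
  rank(A − (-3)·I) = 3, so dim ker(A − (-3)·I) = n − 3 = 2
  rank(A − (0)·I) = 4, so dim ker(A − (0)·I) = n − 4 = 1

Summary:
  λ = -3: algebraic multiplicity = 3, geometric multiplicity = 2
  λ = 0: algebraic multiplicity = 2, geometric multiplicity = 1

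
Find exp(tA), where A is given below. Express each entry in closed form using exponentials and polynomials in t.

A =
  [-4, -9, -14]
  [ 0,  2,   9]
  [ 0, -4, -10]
e^{tA} =
  [exp(-4*t), t^2*exp(-4*t) - 9*t*exp(-4*t), 3*t^2*exp(-4*t)/2 - 14*t*exp(-4*t)]
  [0, 6*t*exp(-4*t) + exp(-4*t), 9*t*exp(-4*t)]
  [0, -4*t*exp(-4*t), -6*t*exp(-4*t) + exp(-4*t)]

Strategy: write A = P · J · P⁻¹ where J is a Jordan canonical form, so e^{tA} = P · e^{tJ} · P⁻¹, and e^{tJ} can be computed block-by-block.

A has Jordan form
J =
  [-4,  1,  0]
  [ 0, -4,  1]
  [ 0,  0, -4]
(up to reordering of blocks).

Per-block formulas:
  For a 3×3 Jordan block J_3(-4): exp(t · J_3(-4)) = e^(-4t)·(I + t·N + (t^2/2)·N^2), where N is the 3×3 nilpotent shift.

After assembling e^{tJ} and conjugating by P, we get:

e^{tA} =
  [exp(-4*t), t^2*exp(-4*t) - 9*t*exp(-4*t), 3*t^2*exp(-4*t)/2 - 14*t*exp(-4*t)]
  [0, 6*t*exp(-4*t) + exp(-4*t), 9*t*exp(-4*t)]
  [0, -4*t*exp(-4*t), -6*t*exp(-4*t) + exp(-4*t)]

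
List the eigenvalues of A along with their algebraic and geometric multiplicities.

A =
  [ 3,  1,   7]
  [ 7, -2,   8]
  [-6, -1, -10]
λ = -3: alg = 3, geom = 1

Step 1 — factor the characteristic polynomial to read off the algebraic multiplicities:
  χ_A(x) = (x + 3)^3

Step 2 — compute geometric multiplicities via the rank-nullity identity g(λ) = n − rank(A − λI):
  rank(A − (-3)·I) = 2, so dim ker(A − (-3)·I) = n − 2 = 1

Summary:
  λ = -3: algebraic multiplicity = 3, geometric multiplicity = 1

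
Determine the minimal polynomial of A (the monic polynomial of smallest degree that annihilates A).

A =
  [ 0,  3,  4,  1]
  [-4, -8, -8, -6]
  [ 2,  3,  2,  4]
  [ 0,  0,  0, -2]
x^2 + 4*x + 4

The characteristic polynomial is χ_A(x) = (x + 2)^4, so the eigenvalues are known. The minimal polynomial is
  m_A(x) = Π_λ (x − λ)^{k_λ}
where k_λ is the size of the *largest* Jordan block for λ (equivalently, the smallest k with (A − λI)^k v = 0 for every generalised eigenvector v of λ).

  λ = -2: largest Jordan block has size 2, contributing (x + 2)^2

So m_A(x) = (x + 2)^2 = x^2 + 4*x + 4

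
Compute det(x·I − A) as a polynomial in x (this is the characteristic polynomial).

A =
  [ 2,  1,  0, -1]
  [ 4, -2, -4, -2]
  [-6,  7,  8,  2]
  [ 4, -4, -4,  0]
x^4 - 8*x^3 + 24*x^2 - 32*x + 16

Expanding det(x·I − A) (e.g. by cofactor expansion or by noting that A is similar to its Jordan form J, which has the same characteristic polynomial as A) gives
  χ_A(x) = x^4 - 8*x^3 + 24*x^2 - 32*x + 16
which factors as (x - 2)^4. The eigenvalues (with algebraic multiplicities) are λ = 2 with multiplicity 4.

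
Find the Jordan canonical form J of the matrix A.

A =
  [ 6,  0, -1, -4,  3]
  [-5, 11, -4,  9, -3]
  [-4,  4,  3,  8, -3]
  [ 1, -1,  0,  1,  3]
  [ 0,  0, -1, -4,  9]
J_2(6) ⊕ J_2(6) ⊕ J_1(6)

The characteristic polynomial is
  det(x·I − A) = x^5 - 30*x^4 + 360*x^3 - 2160*x^2 + 6480*x - 7776 = (x - 6)^5

Eigenvalues and multiplicities (the geometric multiplicity of λ is n − rank(A − λI), which equals the number of Jordan blocks for λ):
  λ = 6: algebraic multiplicity = 5, geometric multiplicity = 3

Determining the block sizes for each eigenvalue:
  λ = 6: with am = 5 and gm = 3, the partition is not yet determined (e.g. several partitions of 5 into 3 parts exist). Let N = A − (6)·I. Computing rank(N^1) = 2, rank(N^2) = 0; the number of blocks of size ≥ j is rank(N^{j−1}) − rank(N^j), giving [3, 2]. So we have 2 block(s) of size 2, 1 block(s) of size 1 → block sizes [2, 2, 1]

Assembling the blocks gives a Jordan form
J =
  [6, 1, 0, 0, 0]
  [0, 6, 0, 0, 0]
  [0, 0, 6, 1, 0]
  [0, 0, 0, 6, 0]
  [0, 0, 0, 0, 6]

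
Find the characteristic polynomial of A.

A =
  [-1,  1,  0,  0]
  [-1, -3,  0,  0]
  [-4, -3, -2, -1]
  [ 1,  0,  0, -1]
x^4 + 7*x^3 + 18*x^2 + 20*x + 8

Expanding det(x·I − A) (e.g. by cofactor expansion or by noting that A is similar to its Jordan form J, which has the same characteristic polynomial as A) gives
  χ_A(x) = x^4 + 7*x^3 + 18*x^2 + 20*x + 8
which factors as (x + 1)*(x + 2)^3. The eigenvalues (with algebraic multiplicities) are λ = -2 with multiplicity 3, λ = -1 with multiplicity 1.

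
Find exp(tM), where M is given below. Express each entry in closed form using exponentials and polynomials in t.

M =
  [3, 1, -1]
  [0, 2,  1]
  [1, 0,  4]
e^{tM} =
  [-t^2*exp(3*t)/2 + exp(3*t), -t^2*exp(3*t)/2 + t*exp(3*t), -t*exp(3*t)]
  [t^2*exp(3*t)/2, t^2*exp(3*t)/2 - t*exp(3*t) + exp(3*t), t*exp(3*t)]
  [t^2*exp(3*t)/2 + t*exp(3*t), t^2*exp(3*t)/2, t*exp(3*t) + exp(3*t)]

Strategy: write M = P · J · P⁻¹ where J is a Jordan canonical form, so e^{tM} = P · e^{tJ} · P⁻¹, and e^{tJ} can be computed block-by-block.

M has Jordan form
J =
  [3, 1, 0]
  [0, 3, 1]
  [0, 0, 3]
(up to reordering of blocks).

Per-block formulas:
  For a 3×3 Jordan block J_3(3): exp(t · J_3(3)) = e^(3t)·(I + t·N + (t^2/2)·N^2), where N is the 3×3 nilpotent shift.

After assembling e^{tJ} and conjugating by P, we get:

e^{tM} =
  [-t^2*exp(3*t)/2 + exp(3*t), -t^2*exp(3*t)/2 + t*exp(3*t), -t*exp(3*t)]
  [t^2*exp(3*t)/2, t^2*exp(3*t)/2 - t*exp(3*t) + exp(3*t), t*exp(3*t)]
  [t^2*exp(3*t)/2 + t*exp(3*t), t^2*exp(3*t)/2, t*exp(3*t) + exp(3*t)]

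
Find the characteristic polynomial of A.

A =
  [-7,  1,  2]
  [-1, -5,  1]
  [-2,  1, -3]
x^3 + 15*x^2 + 75*x + 125

Expanding det(x·I − A) (e.g. by cofactor expansion or by noting that A is similar to its Jordan form J, which has the same characteristic polynomial as A) gives
  χ_A(x) = x^3 + 15*x^2 + 75*x + 125
which factors as (x + 5)^3. The eigenvalues (with algebraic multiplicities) are λ = -5 with multiplicity 3.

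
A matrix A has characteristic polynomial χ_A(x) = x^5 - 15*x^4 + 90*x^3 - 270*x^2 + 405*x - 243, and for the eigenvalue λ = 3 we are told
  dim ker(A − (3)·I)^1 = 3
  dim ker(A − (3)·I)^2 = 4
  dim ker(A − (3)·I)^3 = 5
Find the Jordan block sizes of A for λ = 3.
Block sizes for λ = 3: [3, 1, 1]

From the dimensions of kernels of powers, the number of Jordan blocks of size at least j is d_j − d_{j−1} where d_j = dim ker(N^j) (with d_0 = 0). Computing the differences gives [3, 1, 1].
The number of blocks of size exactly k is (#blocks of size ≥ k) − (#blocks of size ≥ k + 1), so the partition is: 2 block(s) of size 1, 1 block(s) of size 3.
In nonincreasing order the block sizes are [3, 1, 1].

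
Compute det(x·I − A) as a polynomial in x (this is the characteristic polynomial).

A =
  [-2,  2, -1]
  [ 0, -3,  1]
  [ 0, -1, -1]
x^3 + 6*x^2 + 12*x + 8

Expanding det(x·I − A) (e.g. by cofactor expansion or by noting that A is similar to its Jordan form J, which has the same characteristic polynomial as A) gives
  χ_A(x) = x^3 + 6*x^2 + 12*x + 8
which factors as (x + 2)^3. The eigenvalues (with algebraic multiplicities) are λ = -2 with multiplicity 3.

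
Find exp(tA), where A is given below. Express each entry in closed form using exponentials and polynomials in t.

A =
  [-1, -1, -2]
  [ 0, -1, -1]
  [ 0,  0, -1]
e^{tA} =
  [exp(-t), -t*exp(-t), t^2*exp(-t)/2 - 2*t*exp(-t)]
  [0, exp(-t), -t*exp(-t)]
  [0, 0, exp(-t)]

Strategy: write A = P · J · P⁻¹ where J is a Jordan canonical form, so e^{tA} = P · e^{tJ} · P⁻¹, and e^{tJ} can be computed block-by-block.

A has Jordan form
J =
  [-1,  1,  0]
  [ 0, -1,  1]
  [ 0,  0, -1]
(up to reordering of blocks).

Per-block formulas:
  For a 3×3 Jordan block J_3(-1): exp(t · J_3(-1)) = e^(-1t)·(I + t·N + (t^2/2)·N^2), where N is the 3×3 nilpotent shift.

After assembling e^{tJ} and conjugating by P, we get:

e^{tA} =
  [exp(-t), -t*exp(-t), t^2*exp(-t)/2 - 2*t*exp(-t)]
  [0, exp(-t), -t*exp(-t)]
  [0, 0, exp(-t)]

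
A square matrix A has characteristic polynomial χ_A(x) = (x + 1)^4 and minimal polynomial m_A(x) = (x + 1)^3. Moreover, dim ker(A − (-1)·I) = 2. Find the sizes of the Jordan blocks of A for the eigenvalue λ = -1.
Block sizes for λ = -1: [3, 1]

Step 1 — from the characteristic polynomial, algebraic multiplicity of λ = -1 is 4. From dim ker(A − (-1)·I) = 2, there are exactly 2 Jordan blocks for λ = -1.
Step 2 — from the minimal polynomial, the factor (x + 1)^3 tells us the largest block for λ = -1 has size 3.
Step 3 — with total size 4, 2 blocks, and largest block 3, the block sizes (in nonincreasing order) are [3, 1].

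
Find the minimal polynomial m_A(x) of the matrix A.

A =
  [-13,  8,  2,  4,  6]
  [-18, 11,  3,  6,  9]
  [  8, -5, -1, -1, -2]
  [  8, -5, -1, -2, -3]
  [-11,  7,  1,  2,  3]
x^3 + x^2

The characteristic polynomial is χ_A(x) = x^3*(x + 1)^2, so the eigenvalues are known. The minimal polynomial is
  m_A(x) = Π_λ (x − λ)^{k_λ}
where k_λ is the size of the *largest* Jordan block for λ (equivalently, the smallest k with (A − λI)^k v = 0 for every generalised eigenvector v of λ).

  λ = -1: largest Jordan block has size 1, contributing (x + 1)
  λ = 0: largest Jordan block has size 2, contributing (x − 0)^2

So m_A(x) = x^2*(x + 1) = x^3 + x^2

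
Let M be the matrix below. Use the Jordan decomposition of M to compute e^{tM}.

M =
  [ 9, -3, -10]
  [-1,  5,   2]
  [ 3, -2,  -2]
e^{tM} =
  [-t^2*exp(4*t) + 5*t*exp(4*t) + exp(4*t), t^2*exp(4*t) - 3*t*exp(4*t), 2*t^2*exp(4*t) - 10*t*exp(4*t)]
  [-t*exp(4*t), t*exp(4*t) + exp(4*t), 2*t*exp(4*t)]
  [-t^2*exp(4*t)/2 + 3*t*exp(4*t), t^2*exp(4*t)/2 - 2*t*exp(4*t), t^2*exp(4*t) - 6*t*exp(4*t) + exp(4*t)]

Strategy: write M = P · J · P⁻¹ where J is a Jordan canonical form, so e^{tM} = P · e^{tJ} · P⁻¹, and e^{tJ} can be computed block-by-block.

M has Jordan form
J =
  [4, 1, 0]
  [0, 4, 1]
  [0, 0, 4]
(up to reordering of blocks).

Per-block formulas:
  For a 3×3 Jordan block J_3(4): exp(t · J_3(4)) = e^(4t)·(I + t·N + (t^2/2)·N^2), where N is the 3×3 nilpotent shift.

After assembling e^{tJ} and conjugating by P, we get:

e^{tM} =
  [-t^2*exp(4*t) + 5*t*exp(4*t) + exp(4*t), t^2*exp(4*t) - 3*t*exp(4*t), 2*t^2*exp(4*t) - 10*t*exp(4*t)]
  [-t*exp(4*t), t*exp(4*t) + exp(4*t), 2*t*exp(4*t)]
  [-t^2*exp(4*t)/2 + 3*t*exp(4*t), t^2*exp(4*t)/2 - 2*t*exp(4*t), t^2*exp(4*t) - 6*t*exp(4*t) + exp(4*t)]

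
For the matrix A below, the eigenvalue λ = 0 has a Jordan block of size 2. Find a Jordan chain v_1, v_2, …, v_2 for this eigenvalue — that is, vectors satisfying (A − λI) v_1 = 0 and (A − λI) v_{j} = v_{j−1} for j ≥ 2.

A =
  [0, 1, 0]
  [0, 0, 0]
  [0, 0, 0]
A Jordan chain for λ = 0 of length 2:
v_1 = (1, 0, 0)ᵀ
v_2 = (0, 1, 0)ᵀ

Let N = A − (0)·I. We want v_2 with N^2 v_2 = 0 but N^1 v_2 ≠ 0; then v_{j-1} := N · v_j for j = 2, …, 2.

Pick v_2 = (0, 1, 0)ᵀ.
Then v_1 = N · v_2 = (1, 0, 0)ᵀ.

Sanity check: (A − (0)·I) v_1 = (0, 0, 0)ᵀ = 0. ✓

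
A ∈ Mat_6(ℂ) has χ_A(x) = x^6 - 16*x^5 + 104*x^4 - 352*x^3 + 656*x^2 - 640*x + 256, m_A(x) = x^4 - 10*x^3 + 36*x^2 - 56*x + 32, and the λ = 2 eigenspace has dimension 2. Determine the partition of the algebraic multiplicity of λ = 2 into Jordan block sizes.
Block sizes for λ = 2: [3, 1]

Step 1 — from the characteristic polynomial, algebraic multiplicity of λ = 2 is 4. From dim ker(A − (2)·I) = 2, there are exactly 2 Jordan blocks for λ = 2.
Step 2 — from the minimal polynomial, the factor (x − 2)^3 tells us the largest block for λ = 2 has size 3.
Step 3 — with total size 4, 2 blocks, and largest block 3, the block sizes (in nonincreasing order) are [3, 1].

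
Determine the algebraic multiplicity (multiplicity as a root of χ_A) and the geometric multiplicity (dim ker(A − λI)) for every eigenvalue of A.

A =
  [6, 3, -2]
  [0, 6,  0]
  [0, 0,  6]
λ = 6: alg = 3, geom = 2

Step 1 — factor the characteristic polynomial to read off the algebraic multiplicities:
  χ_A(x) = (x - 6)^3

Step 2 — compute geometric multiplicities via the rank-nullity identity g(λ) = n − rank(A − λI):
  rank(A − (6)·I) = 1, so dim ker(A − (6)·I) = n − 1 = 2

Summary:
  λ = 6: algebraic multiplicity = 3, geometric multiplicity = 2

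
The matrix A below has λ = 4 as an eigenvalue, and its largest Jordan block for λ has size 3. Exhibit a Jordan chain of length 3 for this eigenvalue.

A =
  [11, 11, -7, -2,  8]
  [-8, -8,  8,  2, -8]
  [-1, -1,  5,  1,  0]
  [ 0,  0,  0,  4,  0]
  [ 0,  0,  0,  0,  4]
A Jordan chain for λ = 4 of length 3:
v_1 = (1, 0, 1, 0, 0)ᵀ
v_2 = (-2, 2, 1, 0, 0)ᵀ
v_3 = (0, 0, 0, 1, 0)ᵀ

Let N = A − (4)·I. We want v_3 with N^3 v_3 = 0 but N^2 v_3 ≠ 0; then v_{j-1} := N · v_j for j = 3, …, 2.

Pick v_3 = (0, 0, 0, 1, 0)ᵀ.
Then v_2 = N · v_3 = (-2, 2, 1, 0, 0)ᵀ.
Then v_1 = N · v_2 = (1, 0, 1, 0, 0)ᵀ.

Sanity check: (A − (4)·I) v_1 = (0, 0, 0, 0, 0)ᵀ = 0. ✓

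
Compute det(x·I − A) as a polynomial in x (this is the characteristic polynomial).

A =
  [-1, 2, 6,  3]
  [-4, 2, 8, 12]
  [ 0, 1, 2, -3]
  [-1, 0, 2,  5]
x^4 - 8*x^3 + 24*x^2 - 32*x + 16

Expanding det(x·I − A) (e.g. by cofactor expansion or by noting that A is similar to its Jordan form J, which has the same characteristic polynomial as A) gives
  χ_A(x) = x^4 - 8*x^3 + 24*x^2 - 32*x + 16
which factors as (x - 2)^4. The eigenvalues (with algebraic multiplicities) are λ = 2 with multiplicity 4.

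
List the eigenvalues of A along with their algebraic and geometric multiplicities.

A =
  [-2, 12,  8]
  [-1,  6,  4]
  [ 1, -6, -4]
λ = 0: alg = 3, geom = 2

Step 1 — factor the characteristic polynomial to read off the algebraic multiplicities:
  χ_A(x) = x^3

Step 2 — compute geometric multiplicities via the rank-nullity identity g(λ) = n − rank(A − λI):
  rank(A − (0)·I) = 1, so dim ker(A − (0)·I) = n − 1 = 2

Summary:
  λ = 0: algebraic multiplicity = 3, geometric multiplicity = 2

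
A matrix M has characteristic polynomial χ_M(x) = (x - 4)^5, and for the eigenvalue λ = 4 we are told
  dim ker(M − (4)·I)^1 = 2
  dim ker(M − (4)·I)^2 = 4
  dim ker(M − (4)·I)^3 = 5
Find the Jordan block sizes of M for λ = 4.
Block sizes for λ = 4: [3, 2]

From the dimensions of kernels of powers, the number of Jordan blocks of size at least j is d_j − d_{j−1} where d_j = dim ker(N^j) (with d_0 = 0). Computing the differences gives [2, 2, 1].
The number of blocks of size exactly k is (#blocks of size ≥ k) − (#blocks of size ≥ k + 1), so the partition is: 1 block(s) of size 2, 1 block(s) of size 3.
In nonincreasing order the block sizes are [3, 2].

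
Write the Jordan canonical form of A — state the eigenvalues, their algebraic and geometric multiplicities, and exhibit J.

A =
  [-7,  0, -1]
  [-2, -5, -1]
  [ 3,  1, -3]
J_3(-5)

The characteristic polynomial is
  det(x·I − A) = x^3 + 15*x^2 + 75*x + 125 = (x + 5)^3

Eigenvalues and multiplicities (the geometric multiplicity of λ is n − rank(A − λI), which equals the number of Jordan blocks for λ):
  λ = -5: algebraic multiplicity = 3, geometric multiplicity = 1

Determining the block sizes for each eigenvalue:
  λ = -5: one block (gm = 1), so the single block has size am = 3 → block sizes [3]

Assembling the blocks gives a Jordan form
J =
  [-5,  1,  0]
  [ 0, -5,  1]
  [ 0,  0, -5]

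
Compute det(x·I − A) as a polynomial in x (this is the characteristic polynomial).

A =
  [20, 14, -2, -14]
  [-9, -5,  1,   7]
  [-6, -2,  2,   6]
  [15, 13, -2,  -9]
x^4 - 8*x^3 + 24*x^2 - 32*x + 16

Expanding det(x·I − A) (e.g. by cofactor expansion or by noting that A is similar to its Jordan form J, which has the same characteristic polynomial as A) gives
  χ_A(x) = x^4 - 8*x^3 + 24*x^2 - 32*x + 16
which factors as (x - 2)^4. The eigenvalues (with algebraic multiplicities) are λ = 2 with multiplicity 4.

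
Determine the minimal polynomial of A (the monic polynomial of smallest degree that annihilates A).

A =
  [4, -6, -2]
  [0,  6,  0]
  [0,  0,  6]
x^2 - 10*x + 24

The characteristic polynomial is χ_A(x) = (x - 6)^2*(x - 4), so the eigenvalues are known. The minimal polynomial is
  m_A(x) = Π_λ (x − λ)^{k_λ}
where k_λ is the size of the *largest* Jordan block for λ (equivalently, the smallest k with (A − λI)^k v = 0 for every generalised eigenvector v of λ).

  λ = 4: largest Jordan block has size 1, contributing (x − 4)
  λ = 6: largest Jordan block has size 1, contributing (x − 6)

So m_A(x) = (x - 6)*(x - 4) = x^2 - 10*x + 24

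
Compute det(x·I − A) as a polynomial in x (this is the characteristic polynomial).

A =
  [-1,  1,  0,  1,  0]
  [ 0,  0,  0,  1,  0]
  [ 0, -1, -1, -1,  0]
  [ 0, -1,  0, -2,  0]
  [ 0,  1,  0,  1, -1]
x^5 + 5*x^4 + 10*x^3 + 10*x^2 + 5*x + 1

Expanding det(x·I − A) (e.g. by cofactor expansion or by noting that A is similar to its Jordan form J, which has the same characteristic polynomial as A) gives
  χ_A(x) = x^5 + 5*x^4 + 10*x^3 + 10*x^2 + 5*x + 1
which factors as (x + 1)^5. The eigenvalues (with algebraic multiplicities) are λ = -1 with multiplicity 5.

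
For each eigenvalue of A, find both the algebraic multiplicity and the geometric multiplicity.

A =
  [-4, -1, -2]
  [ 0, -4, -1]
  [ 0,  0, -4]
λ = -4: alg = 3, geom = 1

Step 1 — factor the characteristic polynomial to read off the algebraic multiplicities:
  χ_A(x) = (x + 4)^3

Step 2 — compute geometric multiplicities via the rank-nullity identity g(λ) = n − rank(A − λI):
  rank(A − (-4)·I) = 2, so dim ker(A − (-4)·I) = n − 2 = 1

Summary:
  λ = -4: algebraic multiplicity = 3, geometric multiplicity = 1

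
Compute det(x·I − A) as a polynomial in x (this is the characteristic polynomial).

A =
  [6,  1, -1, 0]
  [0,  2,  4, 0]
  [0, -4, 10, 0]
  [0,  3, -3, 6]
x^4 - 24*x^3 + 216*x^2 - 864*x + 1296

Expanding det(x·I − A) (e.g. by cofactor expansion or by noting that A is similar to its Jordan form J, which has the same characteristic polynomial as A) gives
  χ_A(x) = x^4 - 24*x^3 + 216*x^2 - 864*x + 1296
which factors as (x - 6)^4. The eigenvalues (with algebraic multiplicities) are λ = 6 with multiplicity 4.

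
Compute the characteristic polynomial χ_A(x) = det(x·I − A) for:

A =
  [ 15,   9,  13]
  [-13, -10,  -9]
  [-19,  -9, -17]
x^3 + 12*x^2 + 48*x + 64

Expanding det(x·I − A) (e.g. by cofactor expansion or by noting that A is similar to its Jordan form J, which has the same characteristic polynomial as A) gives
  χ_A(x) = x^3 + 12*x^2 + 48*x + 64
which factors as (x + 4)^3. The eigenvalues (with algebraic multiplicities) are λ = -4 with multiplicity 3.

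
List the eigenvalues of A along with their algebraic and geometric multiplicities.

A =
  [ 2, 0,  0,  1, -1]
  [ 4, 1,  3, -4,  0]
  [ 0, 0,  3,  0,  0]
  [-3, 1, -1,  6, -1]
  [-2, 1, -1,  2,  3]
λ = 3: alg = 5, geom = 2

Step 1 — factor the characteristic polynomial to read off the algebraic multiplicities:
  χ_A(x) = (x - 3)^5

Step 2 — compute geometric multiplicities via the rank-nullity identity g(λ) = n − rank(A − λI):
  rank(A − (3)·I) = 3, so dim ker(A − (3)·I) = n − 3 = 2

Summary:
  λ = 3: algebraic multiplicity = 5, geometric multiplicity = 2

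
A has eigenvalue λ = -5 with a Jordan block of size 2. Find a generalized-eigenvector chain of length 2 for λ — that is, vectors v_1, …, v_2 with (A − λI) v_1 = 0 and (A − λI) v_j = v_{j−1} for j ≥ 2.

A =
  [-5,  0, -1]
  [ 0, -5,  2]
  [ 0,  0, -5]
A Jordan chain for λ = -5 of length 2:
v_1 = (-1, 2, 0)ᵀ
v_2 = (0, 0, 1)ᵀ

Let N = A − (-5)·I. We want v_2 with N^2 v_2 = 0 but N^1 v_2 ≠ 0; then v_{j-1} := N · v_j for j = 2, …, 2.

Pick v_2 = (0, 0, 1)ᵀ.
Then v_1 = N · v_2 = (-1, 2, 0)ᵀ.

Sanity check: (A − (-5)·I) v_1 = (0, 0, 0)ᵀ = 0. ✓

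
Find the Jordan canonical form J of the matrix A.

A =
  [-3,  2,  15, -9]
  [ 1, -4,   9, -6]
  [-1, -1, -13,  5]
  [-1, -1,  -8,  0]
J_2(-5) ⊕ J_2(-5)

The characteristic polynomial is
  det(x·I − A) = x^4 + 20*x^3 + 150*x^2 + 500*x + 625 = (x + 5)^4

Eigenvalues and multiplicities (the geometric multiplicity of λ is n − rank(A − λI), which equals the number of Jordan blocks for λ):
  λ = -5: algebraic multiplicity = 4, geometric multiplicity = 2

Determining the block sizes for each eigenvalue:
  λ = -5: with am = 4 and gm = 2, the partition is not yet determined (e.g. several partitions of 4 into 2 parts exist). Let N = A − (-5)·I. Computing rank(N^1) = 2, rank(N^2) = 0; the number of blocks of size ≥ j is rank(N^{j−1}) − rank(N^j), giving [2, 2]. So we have 2 block(s) of size 2 → block sizes [2, 2]

Assembling the blocks gives a Jordan form
J =
  [-5,  1,  0,  0]
  [ 0, -5,  0,  0]
  [ 0,  0, -5,  1]
  [ 0,  0,  0, -5]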